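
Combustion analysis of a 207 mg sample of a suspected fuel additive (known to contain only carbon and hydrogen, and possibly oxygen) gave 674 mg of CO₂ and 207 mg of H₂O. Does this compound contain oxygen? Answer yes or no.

mol C = 0.674 g CO₂ ÷ 44.009 g/mol = 0.01532 mol
mol H = 2 × 0.207 g H₂O ÷ 18.015 g/mol = 0.02298 mol
C and H together account for 0.2071 g — essentially the entire 0.207 g sample — so the compound contains no oxygen.

no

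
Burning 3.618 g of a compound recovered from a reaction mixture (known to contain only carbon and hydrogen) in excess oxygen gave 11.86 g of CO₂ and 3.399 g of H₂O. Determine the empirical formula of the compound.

mol C = 11.86 g CO₂ ÷ 44.009 g/mol = 0.26949 mol
mol H = 2 × 3.399 g H₂O ÷ 18.015 g/mol = 0.37735 mol
Divide by the smallest (0.26949 mol): C 1.000, H 1.400
Multiplying each by 5 gives whole numbers: C 5.00, H 7.00

C5H7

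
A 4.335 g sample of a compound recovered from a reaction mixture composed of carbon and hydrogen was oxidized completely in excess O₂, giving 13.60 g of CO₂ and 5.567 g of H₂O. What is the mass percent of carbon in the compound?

mol C = 13.60 g CO₂ ÷ 44.009 g/mol = 0.30903 mol
mol H = 2 × 5.567 g H₂O ÷ 18.015 g/mol = 0.61804 mol
mass % C = 3.7117 g ÷ 4.335 g × 100%

85.62%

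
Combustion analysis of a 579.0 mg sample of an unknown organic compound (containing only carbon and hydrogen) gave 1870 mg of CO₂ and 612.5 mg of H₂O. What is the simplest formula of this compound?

mol C = 1.870 g CO₂ ÷ 44.009 g/mol = 0.042491 mol
mol H = 2 × 0.6125 g H₂O ÷ 18.015 g/mol = 0.067999 mol
Divide by the smallest (0.042491 mol): C 1.000, H 1.600
Multiplying each by 5 gives whole numbers: C 5.00, H 8.00

C5H8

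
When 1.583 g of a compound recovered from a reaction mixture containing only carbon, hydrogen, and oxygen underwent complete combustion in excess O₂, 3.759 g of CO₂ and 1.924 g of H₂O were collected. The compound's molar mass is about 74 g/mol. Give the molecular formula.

mol C = 3.759 g CO₂ ÷ 44.009 g/mol = 0.085414 mol
mol H = 2 × 1.924 g H₂O ÷ 18.015 g/mol = 0.21360 mol
mass O = 1.583 − (1.0259 + 0.21531) = 0.34178 g → mol O = 0.34178 ÷ 15.999 = 0.021363 mol
Divide by the smallest (0.021363 mol): C 3.998, H 9.999, O 1.000
Empirical formula: C4H10O
Empirical-formula mass = 74.12 g/mol; 74 ÷ 74.12 ≈ 1, so the molecular formula is C4H10O.

C4H10O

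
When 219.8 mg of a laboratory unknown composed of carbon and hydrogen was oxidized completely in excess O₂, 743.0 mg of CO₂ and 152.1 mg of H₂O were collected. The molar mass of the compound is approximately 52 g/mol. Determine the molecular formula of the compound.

C4H4

mol C = 0.7430 g CO₂ ÷ 44.009 g/mol = 0.016883 mol
mol H = 2 × 0.1521 g H₂O ÷ 18.015 g/mol = 0.016886 mol
Divide by the smallest (0.016883 mol): C 1.000, H 1.000
Empirical formula: CH
Empirical-formula mass = 13.02 g/mol; 52 ÷ 13.02 ≈ 4, so the molecular formula is C4H4.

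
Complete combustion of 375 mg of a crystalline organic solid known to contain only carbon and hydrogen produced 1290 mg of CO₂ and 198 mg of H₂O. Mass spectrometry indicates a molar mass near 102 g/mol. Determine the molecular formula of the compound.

mol C = 1.29 g CO₂ ÷ 44.009 g/mol = 0.02931 mol
mol H = 2 × 0.198 g H₂O ÷ 18.015 g/mol = 0.02198 mol
Divide by the smallest (0.02198 mol): C 1.333, H 1.000
Multiplying each by 3 gives whole numbers: C 4.00, H 3.00
Empirical formula: C4H3
Empirical-formula mass = 51.07 g/mol; 102 ÷ 51.07 ≈ 2, so the molecular formula is C8H6.

C8H6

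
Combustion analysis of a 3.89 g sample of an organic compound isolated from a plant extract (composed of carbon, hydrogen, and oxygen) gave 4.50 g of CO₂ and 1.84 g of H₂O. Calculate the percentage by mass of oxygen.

mol C = 4.50 g CO₂ ÷ 44.009 g/mol = 0.1023 mol
mol H = 2 × 1.84 g H₂O ÷ 18.015 g/mol = 0.2043 mol
mass O = 3.89 − (1.228 + 0.2059) = 2.456 g → mol O = 2.456 ÷ 15.999 = 0.1535 mol
mass % O = 2.456 g ÷ 3.89 g × 100%

63.1%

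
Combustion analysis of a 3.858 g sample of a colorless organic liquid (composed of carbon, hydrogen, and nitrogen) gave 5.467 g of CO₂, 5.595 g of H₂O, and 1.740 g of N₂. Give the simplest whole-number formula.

mol C = 5.467 g CO₂ ÷ 44.009 g/mol = 0.12422 mol
mol H = 2 × 5.595 g H₂O ÷ 18.015 g/mol = 0.62115 mol
mol N = 2 × 1.740 g N₂ ÷ 28.014 g/mol = 0.12422 mol
Divide by the smallest (0.12422 mol): C 1.000, H 5.000, N 1.000

CH5N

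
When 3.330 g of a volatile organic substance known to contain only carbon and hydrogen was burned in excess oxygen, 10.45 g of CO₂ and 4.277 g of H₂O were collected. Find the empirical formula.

mol C = 10.45 g CO₂ ÷ 44.009 g/mol = 0.23745 mol
mol H = 2 × 4.277 g H₂O ÷ 18.015 g/mol = 0.47483 mol
Divide by the smallest (0.23745 mol): C 1.000, H 2.000

CH2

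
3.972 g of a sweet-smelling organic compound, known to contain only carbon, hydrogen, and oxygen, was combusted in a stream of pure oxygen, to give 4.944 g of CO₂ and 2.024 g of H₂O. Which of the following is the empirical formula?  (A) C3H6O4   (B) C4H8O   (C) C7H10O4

mol C = 4.944 g CO₂ ÷ 44.009 g/mol = 0.11234 mol
mol H = 2 × 2.024 g H₂O ÷ 18.015 g/mol = 0.22470 mol
mass O = 3.972 − (1.3493 + 0.22650) = 2.3962 g → mol O = 2.3962 ÷ 15.999 = 0.14977 mol
Divide by the smallest (0.11234 mol): C 1.000, H 2.000, O 1.333
Multiplying each by 3 gives whole numbers: C 3.00, H 6.00, O 4.00

(A) C3H6O4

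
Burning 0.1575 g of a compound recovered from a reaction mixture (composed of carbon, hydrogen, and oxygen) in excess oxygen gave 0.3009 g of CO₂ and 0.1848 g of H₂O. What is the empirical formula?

mol C = 0.3009 g CO₂ ÷ 44.009 g/mol = 0.0068372 mol
mol H = 2 × 0.1848 g H₂O ÷ 18.015 g/mol = 0.020516 mol
mass O = 0.1575 − (0.082122 + 0.020680) = 0.054698 g → mol O = 0.054698 ÷ 15.999 = 0.0034188 mol
Divide by the smallest (0.0034188 mol): C 2.000, H 6.001, O 1.000

C2H6O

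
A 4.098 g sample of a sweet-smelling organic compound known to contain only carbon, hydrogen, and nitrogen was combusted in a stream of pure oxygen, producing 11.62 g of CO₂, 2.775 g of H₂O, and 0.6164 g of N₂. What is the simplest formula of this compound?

C6H7N

mol C = 11.62 g CO₂ ÷ 44.009 g/mol = 0.26404 mol
mol H = 2 × 2.775 g H₂O ÷ 18.015 g/mol = 0.30808 mol
mol N = 2 × 0.6164 g N₂ ÷ 28.014 g/mol = 0.044007 mol
Divide by the smallest (0.044007 mol): C 6.000, H 7.001, N 1.000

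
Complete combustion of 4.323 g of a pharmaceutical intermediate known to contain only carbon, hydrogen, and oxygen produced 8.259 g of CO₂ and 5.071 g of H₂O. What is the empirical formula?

C2H6O

mol C = 8.259 g CO₂ ÷ 44.009 g/mol = 0.18767 mol
mol H = 2 × 5.071 g H₂O ÷ 18.015 g/mol = 0.56298 mol
mass O = 4.323 − (2.2541 + 0.56748) = 1.5015 g → mol O = 1.5015 ÷ 15.999 = 0.093847 mol
Divide by the smallest (0.093847 mol): C 2.000, H 5.999, O 1.000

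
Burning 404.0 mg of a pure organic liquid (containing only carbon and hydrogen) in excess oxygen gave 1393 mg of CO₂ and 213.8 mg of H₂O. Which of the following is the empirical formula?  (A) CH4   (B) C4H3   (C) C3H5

(B) C4H3

mol C = 1.393 g CO₂ ÷ 44.009 g/mol = 0.031653 mol
mol H = 2 × 0.2138 g H₂O ÷ 18.015 g/mol = 0.023736 mol
Divide by the smallest (0.023736 mol): C 1.334, H 1.000
Multiplying each by 3 gives whole numbers: C 4.00, H 3.00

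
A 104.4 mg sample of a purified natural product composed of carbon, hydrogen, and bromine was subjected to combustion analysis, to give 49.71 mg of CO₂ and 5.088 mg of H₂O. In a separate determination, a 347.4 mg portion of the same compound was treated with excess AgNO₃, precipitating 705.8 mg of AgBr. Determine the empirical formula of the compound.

C2HBr2

mol C = 0.04971 g CO₂ ÷ 44.009 g/mol = 0.0011295 mol
mol H = 2 × 0.005088 g H₂O ÷ 18.015 g/mol = 0.00056486 mol
From the AgBr data: mol Br per gram of compound = (0.7058 ÷ 187.772) ÷ 0.3474 = 0.010820 mol/g, so in the 0.1044 g combustion sample mol Br = 0.0011296 mol
Divide by the smallest (0.00056486 mol): C 2.000, H 1.000, Br 2.000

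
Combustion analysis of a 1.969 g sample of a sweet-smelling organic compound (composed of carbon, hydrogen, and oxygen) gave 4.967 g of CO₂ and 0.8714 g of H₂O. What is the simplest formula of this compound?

mol C = 4.967 g CO₂ ÷ 44.009 g/mol = 0.11286 mol
mol H = 2 × 0.8714 g H₂O ÷ 18.015 g/mol = 0.096742 mol
mass O = 1.969 − (1.3556 + 0.097516) = 0.51588 g → mol O = 0.51588 ÷ 15.999 = 0.032245 mol
Divide by the smallest (0.032245 mol): C 3.500, H 3.000, O 1.000
Multiplying each by 2 gives whole numbers: C 7.00, H 6.00, O 2.00

C7H6O2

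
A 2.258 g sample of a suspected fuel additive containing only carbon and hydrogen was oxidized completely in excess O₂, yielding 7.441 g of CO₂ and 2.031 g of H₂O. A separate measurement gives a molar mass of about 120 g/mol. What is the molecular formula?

C9H12

mol C = 7.441 g CO₂ ÷ 44.009 g/mol = 0.16908 mol
mol H = 2 × 2.031 g H₂O ÷ 18.015 g/mol = 0.22548 mol
Divide by the smallest (0.16908 mol): C 1.000, H 1.334
Multiplying each by 3 gives whole numbers: C 3.00, H 4.00
Empirical formula: C3H4
Empirical-formula mass = 40.06 g/mol; 120 ÷ 40.06 ≈ 3, so the molecular formula is C9H12.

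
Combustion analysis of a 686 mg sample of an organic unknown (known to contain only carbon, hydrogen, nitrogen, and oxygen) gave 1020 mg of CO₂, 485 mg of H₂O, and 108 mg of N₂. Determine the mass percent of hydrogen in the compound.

7.9%

mol C = 1.02 g CO₂ ÷ 44.009 g/mol = 0.02318 mol
mol H = 2 × 0.485 g H₂O ÷ 18.015 g/mol = 0.05384 mol
mol N = 2 × 0.108 g N₂ ÷ 28.014 g/mol = 0.007710 mol
mass O = 0.686 − (0.2784 + 0.05427 + 0.1080) = 0.2453 g → mol O = 0.2453 ÷ 15.999 = 0.01534 mol
mass % H = 0.05427 g ÷ 0.686 g × 100%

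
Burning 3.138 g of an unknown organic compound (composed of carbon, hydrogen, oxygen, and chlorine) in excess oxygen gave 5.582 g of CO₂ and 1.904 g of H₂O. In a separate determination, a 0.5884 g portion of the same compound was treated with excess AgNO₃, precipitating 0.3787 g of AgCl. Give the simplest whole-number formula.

mol C = 5.582 g CO₂ ÷ 44.009 g/mol = 0.12684 mol
mol H = 2 × 1.904 g H₂O ÷ 18.015 g/mol = 0.21138 mol
From the AgCl data: mol Cl per gram of compound = (0.3787 ÷ 143.318) ÷ 0.5884 = 0.0044908 mol/g, so in the 3.138 g combustion sample mol Cl = 0.014092 mol
mass O = 3.138 − (1.5234 + 0.21307 + 0.49956) = 0.90192 g → mol O = 0.90192 ÷ 15.999 = 0.056373 mol
Divide by the smallest (0.014092 mol): C 9.001, H 15.000, Cl 1.000, O 4.000

C9H15ClO4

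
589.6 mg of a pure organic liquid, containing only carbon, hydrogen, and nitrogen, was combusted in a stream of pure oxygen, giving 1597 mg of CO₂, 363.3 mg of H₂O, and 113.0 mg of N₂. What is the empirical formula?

C9H10N2

mol C = 1.597 g CO₂ ÷ 44.009 g/mol = 0.036288 mol
mol H = 2 × 0.3633 g H₂O ÷ 18.015 g/mol = 0.040333 mol
mol N = 2 × 0.1130 g N₂ ÷ 28.014 g/mol = 0.0080674 mol
Divide by the smallest (0.0080674 mol): C 4.498, H 5.000, N 1.000
Multiplying each by 2 gives whole numbers: C 9.00, H 10.00, N 2.00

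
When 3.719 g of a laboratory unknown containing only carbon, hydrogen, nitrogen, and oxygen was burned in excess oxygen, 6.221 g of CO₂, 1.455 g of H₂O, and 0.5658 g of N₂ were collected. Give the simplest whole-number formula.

mol C = 6.221 g CO₂ ÷ 44.009 g/mol = 0.14136 mol
mol H = 2 × 1.455 g H₂O ÷ 18.015 g/mol = 0.16153 mol
mol N = 2 × 0.5658 g N₂ ÷ 28.014 g/mol = 0.040394 mol
mass O = 3.719 − (1.6978 + 0.16282 + 0.56580) = 1.2925 g → mol O = 1.2925 ÷ 15.999 = 0.080788 mol
Divide by the smallest (0.040394 mol): C 3.499, H 3.999, N 1.000, O 2.000
Multiplying each by 2 gives whole numbers: C 7.00, H 8.00, N 2.00, O 4.00

C7H8N2O4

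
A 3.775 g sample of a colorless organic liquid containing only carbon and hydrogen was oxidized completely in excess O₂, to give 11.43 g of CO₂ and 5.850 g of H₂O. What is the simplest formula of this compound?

mol C = 11.43 g CO₂ ÷ 44.009 g/mol = 0.25972 mol
mol H = 2 × 5.850 g H₂O ÷ 18.015 g/mol = 0.64946 mol
Divide by the smallest (0.25972 mol): C 1.000, H 2.501
Multiplying each by 2 gives whole numbers: C 2.00, H 5.00

C2H5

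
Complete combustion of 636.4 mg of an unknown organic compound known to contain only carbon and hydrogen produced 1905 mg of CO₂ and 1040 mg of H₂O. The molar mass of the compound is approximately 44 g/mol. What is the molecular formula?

C3H8

mol C = 1.905 g CO₂ ÷ 44.009 g/mol = 0.043287 mol
mol H = 2 × 1.040 g H₂O ÷ 18.015 g/mol = 0.11546 mol
Divide by the smallest (0.043287 mol): C 1.000, H 2.667
Multiplying each by 3 gives whole numbers: C 3.00, H 8.00
Empirical formula: C3H8
Empirical-formula mass = 44.10 g/mol; 44 ÷ 44.10 ≈ 1, so the molecular formula is C3H8.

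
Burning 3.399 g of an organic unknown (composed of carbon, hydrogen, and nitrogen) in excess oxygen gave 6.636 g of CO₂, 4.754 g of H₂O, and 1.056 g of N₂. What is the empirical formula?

mol C = 6.636 g CO₂ ÷ 44.009 g/mol = 0.15079 mol
mol H = 2 × 4.754 g H₂O ÷ 18.015 g/mol = 0.52778 mol
mol N = 2 × 1.056 g N₂ ÷ 28.014 g/mol = 0.075391 mol
Divide by the smallest (0.075391 mol): C 2.000, H 7.001, N 1.000

C2H7N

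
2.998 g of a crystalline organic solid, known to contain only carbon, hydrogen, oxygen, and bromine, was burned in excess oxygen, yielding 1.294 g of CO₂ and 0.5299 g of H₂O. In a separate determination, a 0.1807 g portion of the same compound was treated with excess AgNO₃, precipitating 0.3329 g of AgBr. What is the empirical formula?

mol C = 1.294 g CO₂ ÷ 44.009 g/mol = 0.029403 mol
mol H = 2 × 0.5299 g H₂O ÷ 18.015 g/mol = 0.058829 mol
From the AgBr data: mol Br per gram of compound = (0.3329 ÷ 187.772) ÷ 0.1807 = 0.0098113 mol/g, so in the 2.998 g combustion sample mol Br = 0.029414 mol
mass O = 2.998 − (0.35316 + 0.059299 + 2.3503) = 0.23523 g → mol O = 0.23523 ÷ 15.999 = 0.014703 mol
Divide by the smallest (0.014703 mol): C 2.000, H 4.001, Br 2.001, O 1.000

C2H4Br2O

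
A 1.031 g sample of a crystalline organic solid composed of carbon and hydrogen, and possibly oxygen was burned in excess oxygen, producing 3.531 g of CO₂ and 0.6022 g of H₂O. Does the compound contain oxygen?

no

mol C = 3.531 g CO₂ ÷ 44.009 g/mol = 0.080234 mol
mol H = 2 × 0.6022 g H₂O ÷ 18.015 g/mol = 0.066855 mol
C and H together account for 1.0311 g — essentially the entire 1.031 g sample — so the compound contains no oxygen.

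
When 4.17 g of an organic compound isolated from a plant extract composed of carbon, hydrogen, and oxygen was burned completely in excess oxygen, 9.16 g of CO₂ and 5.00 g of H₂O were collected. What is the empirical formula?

mol C = 9.16 g CO₂ ÷ 44.009 g/mol = 0.2081 mol
mol H = 2 × 5.00 g H₂O ÷ 18.015 g/mol = 0.5551 mol
mass O = 4.17 − (2.500 + 0.5595) = 1.111 g → mol O = 1.111 ÷ 15.999 = 0.06941 mol
Divide by the smallest (0.06941 mol): C 2.999, H 7.997, O 1.000

C3H8O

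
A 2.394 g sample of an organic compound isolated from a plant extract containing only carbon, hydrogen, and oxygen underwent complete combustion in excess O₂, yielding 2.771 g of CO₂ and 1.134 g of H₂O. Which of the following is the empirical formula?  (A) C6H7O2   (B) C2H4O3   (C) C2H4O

(B) C2H4O3

mol C = 2.771 g CO₂ ÷ 44.009 g/mol = 0.062964 mol
mol H = 2 × 1.134 g H₂O ÷ 18.015 g/mol = 0.12590 mol
mass O = 2.394 − (0.75627 + 0.12690) = 1.5108 g → mol O = 1.5108 ÷ 15.999 = 0.094433 mol
Divide by the smallest (0.062964 mol): C 1.000, H 1.999, O 1.500
Multiplying each by 2 gives whole numbers: C 2.00, H 4.00, O 3.00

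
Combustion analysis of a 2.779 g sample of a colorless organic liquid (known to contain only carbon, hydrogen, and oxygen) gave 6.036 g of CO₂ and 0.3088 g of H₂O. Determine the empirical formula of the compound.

C4HO2

mol C = 6.036 g CO₂ ÷ 44.009 g/mol = 0.13715 mol
mol H = 2 × 0.3088 g H₂O ÷ 18.015 g/mol = 0.034283 mol
mass O = 2.779 − (1.6474 + 0.034557) = 1.0971 g → mol O = 1.0971 ÷ 15.999 = 0.068572 mol
Divide by the smallest (0.034283 mol): C 4.001, H 1.000, O 2.000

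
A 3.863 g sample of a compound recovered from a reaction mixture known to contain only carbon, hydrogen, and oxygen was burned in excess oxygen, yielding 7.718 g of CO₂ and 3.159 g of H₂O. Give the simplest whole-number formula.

mol C = 7.718 g CO₂ ÷ 44.009 g/mol = 0.17537 mol
mol H = 2 × 3.159 g H₂O ÷ 18.015 g/mol = 0.35071 mol
mass O = 3.863 − (2.1064 + 0.35351) = 1.4031 g → mol O = 1.4031 ÷ 15.999 = 0.087698 mol
Divide by the smallest (0.087698 mol): C 2.000, H 3.999, O 1.000

C2H4O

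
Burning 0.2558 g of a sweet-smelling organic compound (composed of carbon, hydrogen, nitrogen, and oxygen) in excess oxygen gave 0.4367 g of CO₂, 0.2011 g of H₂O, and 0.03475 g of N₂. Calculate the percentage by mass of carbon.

46.59%

mol C = 0.4367 g CO₂ ÷ 44.009 g/mol = 0.0099230 mol
mol H = 2 × 0.2011 g H₂O ÷ 18.015 g/mol = 0.022326 mol
mol N = 2 × 0.03475 g N₂ ÷ 28.014 g/mol = 0.0024809 mol
mass O = 0.2558 − (0.11918 + 0.022504 + 0.034750) = 0.079361 g → mol O = 0.079361 ÷ 15.999 = 0.0049604 mol
mass % C = 0.11918 g ÷ 0.2558 g × 100%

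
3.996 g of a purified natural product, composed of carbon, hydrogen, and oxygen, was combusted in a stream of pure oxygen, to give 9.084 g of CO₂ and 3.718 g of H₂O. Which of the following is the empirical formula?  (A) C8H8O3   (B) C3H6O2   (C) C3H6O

(C) C3H6O

mol C = 9.084 g CO₂ ÷ 44.009 g/mol = 0.20641 mol
mol H = 2 × 3.718 g H₂O ÷ 18.015 g/mol = 0.41277 mol
mass O = 3.996 − (2.4792 + 0.41607) = 1.1007 g → mol O = 1.1007 ÷ 15.999 = 0.068799 mol
Divide by the smallest (0.068799 mol): C 3.000, H 6.000, O 1.000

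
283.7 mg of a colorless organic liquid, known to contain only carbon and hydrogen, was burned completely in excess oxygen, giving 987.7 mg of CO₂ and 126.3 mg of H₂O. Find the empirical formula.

C8H5

mol C = 0.9877 g CO₂ ÷ 44.009 g/mol = 0.022443 mol
mol H = 2 × 0.1263 g H₂O ÷ 18.015 g/mol = 0.014022 mol
Divide by the smallest (0.014022 mol): C 1.601, H 1.000
Multiplying each by 5 gives whole numbers: C 8.00, H 5.00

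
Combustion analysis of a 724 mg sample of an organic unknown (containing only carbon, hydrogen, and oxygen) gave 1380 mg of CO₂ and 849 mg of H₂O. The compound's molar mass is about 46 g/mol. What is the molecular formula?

C2H6O

mol C = 1.38 g CO₂ ÷ 44.009 g/mol = 0.03136 mol
mol H = 2 × 0.849 g H₂O ÷ 18.015 g/mol = 0.09425 mol
mass O = 0.724 − (0.3766 + 0.09501) = 0.2524 g → mol O = 0.2524 ÷ 15.999 = 0.01577 mol
Divide by the smallest (0.01577 mol): C 1.988, H 5.976, O 1.000
Empirical formula: C2H6O
Empirical-formula mass = 46.07 g/mol; 46 ÷ 46.07 ≈ 1, so the molecular formula is C2H6O.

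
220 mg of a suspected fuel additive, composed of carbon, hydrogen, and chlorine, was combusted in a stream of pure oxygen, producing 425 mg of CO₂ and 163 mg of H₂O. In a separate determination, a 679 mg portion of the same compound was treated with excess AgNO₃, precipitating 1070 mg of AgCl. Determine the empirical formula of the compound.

C8H15Cl2

mol C = 0.425 g CO₂ ÷ 44.009 g/mol = 0.009657 mol
mol H = 2 × 0.163 g H₂O ÷ 18.015 g/mol = 0.01810 mol
From the AgCl data: mol Cl per gram of compound = (1.07 ÷ 143.318) ÷ 0.679 = 0.01100 mol/g, so in the 0.220 g combustion sample mol Cl = 0.002419 mol
Divide by the smallest (0.002419 mol): C 3.992, H 7.481, Cl 1.000
Multiplying each by 2 gives whole numbers: C 7.98, H 14.96, Cl 2.00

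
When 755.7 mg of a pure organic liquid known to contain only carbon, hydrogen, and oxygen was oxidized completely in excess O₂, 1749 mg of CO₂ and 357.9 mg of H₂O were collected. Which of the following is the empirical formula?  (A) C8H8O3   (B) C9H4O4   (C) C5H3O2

mol C = 1.749 g CO₂ ÷ 44.009 g/mol = 0.039742 mol
mol H = 2 × 0.3579 g H₂O ÷ 18.015 g/mol = 0.039734 mol
mass O = 0.7557 − (0.47734 + 0.040051) = 0.23831 g → mol O = 0.23831 ÷ 15.999 = 0.014895 mol
Divide by the smallest (0.014895 mol): C 2.668, H 2.668, O 1.000
Multiplying each by 3 gives whole numbers: C 8.00, H 8.00, O 3.00

(A) C8H8O3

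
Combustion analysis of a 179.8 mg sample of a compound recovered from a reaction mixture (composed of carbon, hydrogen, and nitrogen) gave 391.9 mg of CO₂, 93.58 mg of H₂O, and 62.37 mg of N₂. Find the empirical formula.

mol C = 0.3919 g CO₂ ÷ 44.009 g/mol = 0.0089050 mol
mol H = 2 × 0.09358 g H₂O ÷ 18.015 g/mol = 0.010389 mol
mol N = 2 × 0.06237 g N₂ ÷ 28.014 g/mol = 0.0044528 mol
Divide by the smallest (0.0044528 mol): C 2.000, H 2.333, N 1.000
Multiplying each by 3 gives whole numbers: C 6.00, H 7.00, N 3.00

C6H7N3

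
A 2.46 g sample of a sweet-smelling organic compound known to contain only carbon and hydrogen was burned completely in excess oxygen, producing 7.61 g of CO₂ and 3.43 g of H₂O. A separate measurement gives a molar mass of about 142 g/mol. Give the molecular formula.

C10H22

mol C = 7.61 g CO₂ ÷ 44.009 g/mol = 0.1729 mol
mol H = 2 × 3.43 g H₂O ÷ 18.015 g/mol = 0.3808 mol
Divide by the smallest (0.1729 mol): C 1.000, H 2.202
Multiplying each by 5 gives whole numbers: C 5.00, H 11.01
Empirical formula: C5H11
Empirical-formula mass = 71.14 g/mol; 142 ÷ 71.14 ≈ 2, so the molecular formula is C10H22.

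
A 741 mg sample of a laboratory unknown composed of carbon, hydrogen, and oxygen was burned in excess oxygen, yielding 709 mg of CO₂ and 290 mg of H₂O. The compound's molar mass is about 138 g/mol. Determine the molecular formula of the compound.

mol C = 0.709 g CO₂ ÷ 44.009 g/mol = 0.01611 mol
mol H = 2 × 0.290 g H₂O ÷ 18.015 g/mol = 0.03220 mol
mass O = 0.741 − (0.1935 + 0.03245) = 0.5150 g → mol O = 0.5150 ÷ 15.999 = 0.03219 mol
Divide by the smallest (0.01611 mol): C 1.000, H 1.998, O 1.998
Empirical formula: CH2O2
Empirical-formula mass = 46.02 g/mol; 138 ÷ 46.02 ≈ 3, so the molecular formula is C3H6O6.

C3H6O6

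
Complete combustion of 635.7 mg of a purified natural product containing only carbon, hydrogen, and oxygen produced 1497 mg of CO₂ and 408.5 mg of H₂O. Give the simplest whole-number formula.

C3H4O

mol C = 1.497 g CO₂ ÷ 44.009 g/mol = 0.034016 mol
mol H = 2 × 0.4085 g H₂O ÷ 18.015 g/mol = 0.045351 mol
mass O = 0.6357 − (0.40856 + 0.045714) = 0.18142 g → mol O = 0.18142 ÷ 15.999 = 0.011340 mol
Divide by the smallest (0.011340 mol): C 3.000, H 3.999, O 1.000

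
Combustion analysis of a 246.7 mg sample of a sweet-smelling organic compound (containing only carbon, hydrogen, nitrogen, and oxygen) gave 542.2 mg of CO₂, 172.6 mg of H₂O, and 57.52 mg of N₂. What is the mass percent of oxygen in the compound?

8.87%

mol C = 0.5422 g CO₂ ÷ 44.009 g/mol = 0.012320 mol
mol H = 2 × 0.1726 g H₂O ÷ 18.015 g/mol = 0.019162 mol
mol N = 2 × 0.05752 g N₂ ÷ 28.014 g/mol = 0.0041065 mol
mass O = 0.2467 − (0.14798 + 0.019315 + 0.057520) = 0.021887 g → mol O = 0.021887 ÷ 15.999 = 0.0013680 mol
mass % O = 0.021887 g ÷ 0.2467 g × 100%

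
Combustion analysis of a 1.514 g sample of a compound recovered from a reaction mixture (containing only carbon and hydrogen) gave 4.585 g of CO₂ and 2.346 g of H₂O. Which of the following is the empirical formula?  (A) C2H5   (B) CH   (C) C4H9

mol C = 4.585 g CO₂ ÷ 44.009 g/mol = 0.10418 mol
mol H = 2 × 2.346 g H₂O ÷ 18.015 g/mol = 0.26045 mol
Divide by the smallest (0.10418 mol): C 1.000, H 2.500
Multiplying each by 2 gives whole numbers: C 2.00, H 5.00

(A) C2H5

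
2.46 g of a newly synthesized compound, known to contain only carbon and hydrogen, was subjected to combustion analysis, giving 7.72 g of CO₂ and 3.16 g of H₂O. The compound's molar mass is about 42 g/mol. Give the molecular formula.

mol C = 7.72 g CO₂ ÷ 44.009 g/mol = 0.1754 mol
mol H = 2 × 3.16 g H₂O ÷ 18.015 g/mol = 0.3508 mol
Divide by the smallest (0.1754 mol): C 1.000, H 2.000
Empirical formula: CH2
Empirical-formula mass = 14.03 g/mol; 42 ÷ 14.03 ≈ 3, so the molecular formula is C3H6.

C3H6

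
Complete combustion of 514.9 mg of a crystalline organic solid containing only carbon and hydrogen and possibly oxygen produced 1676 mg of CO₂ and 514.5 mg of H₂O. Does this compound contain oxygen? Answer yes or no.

no

mol C = 1.676 g CO₂ ÷ 44.009 g/mol = 0.038083 mol
mol H = 2 × 0.5145 g H₂O ÷ 18.015 g/mol = 0.057119 mol
C and H together account for 0.51499 g — essentially the entire 0.5149 g sample — so the compound contains no oxygen.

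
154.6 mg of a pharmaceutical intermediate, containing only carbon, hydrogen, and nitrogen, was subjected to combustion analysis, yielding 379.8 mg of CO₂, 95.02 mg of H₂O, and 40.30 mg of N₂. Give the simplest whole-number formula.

C9H11N3

mol C = 0.3798 g CO₂ ÷ 44.009 g/mol = 0.0086301 mol
mol H = 2 × 0.09502 g H₂O ÷ 18.015 g/mol = 0.010549 mol
mol N = 2 × 0.04030 g N₂ ÷ 28.014 g/mol = 0.0028771 mol
Divide by the smallest (0.0028771 mol): C 3.000, H 3.666, N 1.000
Multiplying each by 3 gives whole numbers: C 9.00, H 11.00, N 3.00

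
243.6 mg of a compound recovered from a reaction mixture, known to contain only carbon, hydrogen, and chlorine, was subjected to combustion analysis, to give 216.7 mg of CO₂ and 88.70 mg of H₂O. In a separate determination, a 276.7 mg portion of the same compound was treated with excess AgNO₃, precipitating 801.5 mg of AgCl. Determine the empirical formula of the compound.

CH2Cl

mol C = 0.2167 g CO₂ ÷ 44.009 g/mol = 0.0049240 mol
mol H = 2 × 0.08870 g H₂O ÷ 18.015 g/mol = 0.0098473 mol
From the AgCl data: mol Cl per gram of compound = (0.8015 ÷ 143.318) ÷ 0.2767 = 0.020211 mol/g, so in the 0.2436 g combustion sample mol Cl = 0.0049235 mol
Divide by the smallest (0.0049235 mol): C 1.000, H 2.000, Cl 1.000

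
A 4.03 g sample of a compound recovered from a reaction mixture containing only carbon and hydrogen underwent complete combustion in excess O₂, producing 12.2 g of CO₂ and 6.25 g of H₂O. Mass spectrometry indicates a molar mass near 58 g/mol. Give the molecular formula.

C4H10

mol C = 12.2 g CO₂ ÷ 44.009 g/mol = 0.2772 mol
mol H = 2 × 6.25 g H₂O ÷ 18.015 g/mol = 0.6939 mol
Divide by the smallest (0.2772 mol): C 1.000, H 2.503
Multiplying each by 2 gives whole numbers: C 2.00, H 5.01
Empirical formula: C2H5
Empirical-formula mass = 29.06 g/mol; 58 ÷ 29.06 ≈ 2, so the molecular formula is C4H10.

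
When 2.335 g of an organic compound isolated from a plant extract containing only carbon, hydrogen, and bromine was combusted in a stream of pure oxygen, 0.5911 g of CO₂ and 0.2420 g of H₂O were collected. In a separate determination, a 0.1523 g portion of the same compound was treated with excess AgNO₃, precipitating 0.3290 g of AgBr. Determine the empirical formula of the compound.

mol C = 0.5911 g CO₂ ÷ 44.009 g/mol = 0.013431 mol
mol H = 2 × 0.2420 g H₂O ÷ 18.015 g/mol = 0.026867 mol
From the AgBr data: mol Br per gram of compound = (0.3290 ÷ 187.772) ÷ 0.1523 = 0.011504 mol/g, so in the 2.335 g combustion sample mol Br = 0.026863 mol
Divide by the smallest (0.013431 mol): C 1.000, H 2.000, Br 2.000

CH2Br2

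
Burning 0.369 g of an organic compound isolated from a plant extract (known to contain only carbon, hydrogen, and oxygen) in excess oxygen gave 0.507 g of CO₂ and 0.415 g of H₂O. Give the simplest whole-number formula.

mol C = 0.507 g CO₂ ÷ 44.009 g/mol = 0.01152 mol
mol H = 2 × 0.415 g H₂O ÷ 18.015 g/mol = 0.04607 mol
mass O = 0.369 − (0.1384 + 0.04644) = 0.1842 g → mol O = 0.1842 ÷ 15.999 = 0.01151 mol
Divide by the smallest (0.01151 mol): C 1.001, H 4.002, O 1.000

CH4O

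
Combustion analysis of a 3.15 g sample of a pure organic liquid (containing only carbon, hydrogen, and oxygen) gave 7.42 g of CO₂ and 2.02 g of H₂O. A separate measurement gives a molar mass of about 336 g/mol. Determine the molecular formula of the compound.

C18H24O6

mol C = 7.42 g CO₂ ÷ 44.009 g/mol = 0.1686 mol
mol H = 2 × 2.02 g H₂O ÷ 18.015 g/mol = 0.2243 mol
mass O = 3.15 − (2.025 + 0.2261) = 0.8989 g → mol O = 0.8989 ÷ 15.999 = 0.05618 mol
Divide by the smallest (0.05618 mol): C 3.001, H 3.992, O 1.000
Empirical formula: C3H4O
Empirical-formula mass = 56.06 g/mol; 336 ÷ 56.06 ≈ 6, so the molecular formula is C18H24O6.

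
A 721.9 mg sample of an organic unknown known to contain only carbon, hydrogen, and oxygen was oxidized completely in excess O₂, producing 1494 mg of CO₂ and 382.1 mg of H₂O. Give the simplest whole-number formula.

mol C = 1.494 g CO₂ ÷ 44.009 g/mol = 0.033948 mol
mol H = 2 × 0.3821 g H₂O ÷ 18.015 g/mol = 0.042420 mol
mass O = 0.7219 − (0.40774 + 0.042760) = 0.27140 g → mol O = 0.27140 ÷ 15.999 = 0.016963 mol
Divide by the smallest (0.016963 mol): C 2.001, H 2.501, O 1.000
Multiplying each by 2 gives whole numbers: C 4.00, H 5.00, O 2.00

C4H5O2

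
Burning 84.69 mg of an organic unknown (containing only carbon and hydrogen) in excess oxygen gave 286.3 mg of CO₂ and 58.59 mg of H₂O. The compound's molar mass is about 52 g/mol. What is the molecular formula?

mol C = 0.2863 g CO₂ ÷ 44.009 g/mol = 0.0065055 mol
mol H = 2 × 0.05859 g H₂O ÷ 18.015 g/mol = 0.0065046 mol
Divide by the smallest (0.0065046 mol): C 1.000, H 1.000
Empirical formula: CH
Empirical-formula mass = 13.02 g/mol; 52 ÷ 13.02 ≈ 4, so the molecular formula is C4H4.

C4H4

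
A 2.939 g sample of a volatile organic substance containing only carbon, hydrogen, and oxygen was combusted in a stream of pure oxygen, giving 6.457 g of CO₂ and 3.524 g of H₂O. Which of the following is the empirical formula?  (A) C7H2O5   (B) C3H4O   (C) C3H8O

mol C = 6.457 g CO₂ ÷ 44.009 g/mol = 0.14672 mol
mol H = 2 × 3.524 g H₂O ÷ 18.015 g/mol = 0.39123 mol
mass O = 2.939 − (1.7623 + 0.39436) = 0.78239 g → mol O = 0.78239 ÷ 15.999 = 0.048902 mol
Divide by the smallest (0.048902 mol): C 3.000, H 8.000, O 1.000

(C) C3H8O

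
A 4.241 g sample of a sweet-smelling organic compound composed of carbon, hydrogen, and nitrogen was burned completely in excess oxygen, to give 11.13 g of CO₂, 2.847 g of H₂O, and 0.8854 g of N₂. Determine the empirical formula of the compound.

mol C = 11.13 g CO₂ ÷ 44.009 g/mol = 0.25290 mol
mol H = 2 × 2.847 g H₂O ÷ 18.015 g/mol = 0.31607 mol
mol N = 2 × 0.8854 g N₂ ÷ 28.014 g/mol = 0.063211 mol
Divide by the smallest (0.063211 mol): C 4.001, H 5.000, N 1.000

C4H5N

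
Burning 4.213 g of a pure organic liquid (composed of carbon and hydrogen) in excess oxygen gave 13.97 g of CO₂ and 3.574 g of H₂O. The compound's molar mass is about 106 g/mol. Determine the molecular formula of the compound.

C8H10

mol C = 13.97 g CO₂ ÷ 44.009 g/mol = 0.31744 mol
mol H = 2 × 3.574 g H₂O ÷ 18.015 g/mol = 0.39678 mol
Divide by the smallest (0.31744 mol): C 1.000, H 1.250
Multiplying each by 4 gives whole numbers: C 4.00, H 5.00
Empirical formula: C4H5
Empirical-formula mass = 53.08 g/mol; 106 ÷ 53.08 ≈ 2, so the molecular formula is C8H10.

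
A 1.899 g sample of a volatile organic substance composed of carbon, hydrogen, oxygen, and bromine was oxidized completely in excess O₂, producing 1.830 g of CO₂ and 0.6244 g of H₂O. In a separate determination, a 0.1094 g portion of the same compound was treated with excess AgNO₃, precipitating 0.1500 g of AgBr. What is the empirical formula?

C3H5BrO

mol C = 1.830 g CO₂ ÷ 44.009 g/mol = 0.041582 mol
mol H = 2 × 0.6244 g H₂O ÷ 18.015 g/mol = 0.069320 mol
From the AgBr data: mol Br per gram of compound = (0.1500 ÷ 187.772) ÷ 0.1094 = 0.0073020 mol/g, so in the 1.899 g combustion sample mol Br = 0.013867 mol
mass O = 1.899 − (0.49945 + 0.069875 + 1.1080) = 0.22169 g → mol O = 0.22169 ÷ 15.999 = 0.013856 mol
Divide by the smallest (0.013856 mol): C 3.001, H 5.003, Br 1.001, O 1.000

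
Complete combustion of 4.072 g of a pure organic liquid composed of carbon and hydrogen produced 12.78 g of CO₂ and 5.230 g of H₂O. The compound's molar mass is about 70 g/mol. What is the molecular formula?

mol C = 12.78 g CO₂ ÷ 44.009 g/mol = 0.29040 mol
mol H = 2 × 5.230 g H₂O ÷ 18.015 g/mol = 0.58063 mol
Divide by the smallest (0.29040 mol): C 1.000, H 1.999
Empirical formula: CH2
Empirical-formula mass = 14.03 g/mol; 70 ÷ 14.03 ≈ 5, so the molecular formula is C5H10.

C5H10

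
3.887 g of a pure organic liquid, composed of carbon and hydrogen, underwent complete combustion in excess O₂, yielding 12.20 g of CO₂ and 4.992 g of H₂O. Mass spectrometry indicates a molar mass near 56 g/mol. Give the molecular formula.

C4H8

mol C = 12.20 g CO₂ ÷ 44.009 g/mol = 0.27722 mol
mol H = 2 × 4.992 g H₂O ÷ 18.015 g/mol = 0.55420 mol
Divide by the smallest (0.27722 mol): C 1.000, H 1.999
Empirical formula: CH2
Empirical-formula mass = 14.03 g/mol; 56 ÷ 14.03 ≈ 4, so the molecular formula is C4H8.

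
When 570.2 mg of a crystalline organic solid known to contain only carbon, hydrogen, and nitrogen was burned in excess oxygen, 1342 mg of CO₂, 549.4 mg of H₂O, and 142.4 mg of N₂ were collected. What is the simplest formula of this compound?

C3H6N

mol C = 1.342 g CO₂ ÷ 44.009 g/mol = 0.030494 mol
mol H = 2 × 0.5494 g H₂O ÷ 18.015 g/mol = 0.060994 mol
mol N = 2 × 0.1424 g N₂ ÷ 28.014 g/mol = 0.010166 mol
Divide by the smallest (0.010166 mol): C 2.999, H 6.000, N 1.000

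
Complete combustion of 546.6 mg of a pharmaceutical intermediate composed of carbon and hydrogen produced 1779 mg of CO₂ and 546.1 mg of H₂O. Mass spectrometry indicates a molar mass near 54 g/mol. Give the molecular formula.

mol C = 1.779 g CO₂ ÷ 44.009 g/mol = 0.040424 mol
mol H = 2 × 0.5461 g H₂O ÷ 18.015 g/mol = 0.060627 mol
Divide by the smallest (0.040424 mol): C 1.000, H 1.500
Multiplying each by 2 gives whole numbers: C 2.00, H 3.00
Empirical formula: C2H3
Empirical-formula mass = 27.05 g/mol; 54 ÷ 27.05 ≈ 2, so the molecular formula is C4H6.

C4H6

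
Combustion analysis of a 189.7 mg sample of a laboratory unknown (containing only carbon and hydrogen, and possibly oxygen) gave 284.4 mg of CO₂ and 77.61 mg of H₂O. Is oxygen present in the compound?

mol C = 0.2844 g CO₂ ÷ 44.009 g/mol = 0.0064623 mol
mol H = 2 × 0.07761 g H₂O ÷ 18.015 g/mol = 0.0086162 mol
C and H account for only 0.086304 g of the 0.1897 g sample; the remaining 0.10340 g must be oxygen.

yes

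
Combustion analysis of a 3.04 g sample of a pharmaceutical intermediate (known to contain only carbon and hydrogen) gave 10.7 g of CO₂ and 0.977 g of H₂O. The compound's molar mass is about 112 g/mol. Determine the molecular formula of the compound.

mol C = 10.7 g CO₂ ÷ 44.009 g/mol = 0.2431 mol
mol H = 2 × 0.977 g H₂O ÷ 18.015 g/mol = 0.1085 mol
Divide by the smallest (0.1085 mol): C 2.242, H 1.000
Multiplying each by 4 gives whole numbers: C 8.97, H 4.00
Empirical formula: C9H4
Empirical-formula mass = 112.13 g/mol; 112 ÷ 112.13 ≈ 1, so the molecular formula is C9H4.

C9H4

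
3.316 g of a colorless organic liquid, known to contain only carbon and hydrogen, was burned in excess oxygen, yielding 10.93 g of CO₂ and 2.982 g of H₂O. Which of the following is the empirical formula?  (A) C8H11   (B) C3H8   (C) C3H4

mol C = 10.93 g CO₂ ÷ 44.009 g/mol = 0.24836 mol
mol H = 2 × 2.982 g H₂O ÷ 18.015 g/mol = 0.33106 mol
Divide by the smallest (0.24836 mol): C 1.000, H 1.333
Multiplying each by 3 gives whole numbers: C 3.00, H 4.00

(C) C3H4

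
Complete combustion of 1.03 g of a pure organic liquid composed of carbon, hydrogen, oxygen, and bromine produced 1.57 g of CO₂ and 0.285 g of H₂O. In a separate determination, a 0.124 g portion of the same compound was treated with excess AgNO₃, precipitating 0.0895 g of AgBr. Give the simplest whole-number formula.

C9H8BrO4

mol C = 1.57 g CO₂ ÷ 44.009 g/mol = 0.03567 mol
mol H = 2 × 0.285 g H₂O ÷ 18.015 g/mol = 0.03164 mol
From the AgBr data: mol Br per gram of compound = (0.0895 ÷ 187.772) ÷ 0.124 = 0.003844 mol/g, so in the 1.03 g combustion sample mol Br = 0.003959 mol
mass O = 1.03 − (0.4285 + 0.03189 + 0.3164) = 0.2533 g → mol O = 0.2533 ÷ 15.999 = 0.01583 mol
Divide by the smallest (0.003959 mol): C 9.011, H 7.992, Br 1.000, O 3.998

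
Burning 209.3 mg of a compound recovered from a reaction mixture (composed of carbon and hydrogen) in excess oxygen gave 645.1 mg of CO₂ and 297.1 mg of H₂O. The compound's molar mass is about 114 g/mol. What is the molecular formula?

mol C = 0.6451 g CO₂ ÷ 44.009 g/mol = 0.014658 mol
mol H = 2 × 0.2971 g H₂O ÷ 18.015 g/mol = 0.032984 mol
Divide by the smallest (0.014658 mol): C 1.000, H 2.250
Multiplying each by 4 gives whole numbers: C 4.00, H 9.00
Empirical formula: C4H9
Empirical-formula mass = 57.12 g/mol; 114 ÷ 57.12 ≈ 2, so the molecular formula is C8H18.

C8H18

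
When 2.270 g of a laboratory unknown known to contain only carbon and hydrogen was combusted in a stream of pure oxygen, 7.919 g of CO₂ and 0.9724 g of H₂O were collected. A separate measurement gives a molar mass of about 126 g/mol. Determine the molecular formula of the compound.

C10H6

mol C = 7.919 g CO₂ ÷ 44.009 g/mol = 0.17994 mol
mol H = 2 × 0.9724 g H₂O ÷ 18.015 g/mol = 0.10795 mol
Divide by the smallest (0.10795 mol): C 1.667, H 1.000
Multiplying each by 3 gives whole numbers: C 5.00, H 3.00
Empirical formula: C5H3
Empirical-formula mass = 63.08 g/mol; 126 ÷ 63.08 ≈ 2, so the molecular formula is C10H6.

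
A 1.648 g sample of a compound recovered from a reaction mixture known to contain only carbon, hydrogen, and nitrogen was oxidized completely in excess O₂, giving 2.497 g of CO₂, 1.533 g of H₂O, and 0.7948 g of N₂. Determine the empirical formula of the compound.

CH3N

mol C = 2.497 g CO₂ ÷ 44.009 g/mol = 0.056738 mol
mol H = 2 × 1.533 g H₂O ÷ 18.015 g/mol = 0.17019 mol
mol N = 2 × 0.7948 g N₂ ÷ 28.014 g/mol = 0.056743 mol
Divide by the smallest (0.056738 mol): C 1.000, H 3.000, N 1.000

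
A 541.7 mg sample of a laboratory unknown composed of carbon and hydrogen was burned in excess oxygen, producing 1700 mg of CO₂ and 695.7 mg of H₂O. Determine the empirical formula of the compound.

CH2

mol C = 1.700 g CO₂ ÷ 44.009 g/mol = 0.038628 mol
mol H = 2 × 0.6957 g H₂O ÷ 18.015 g/mol = 0.077236 mol
Divide by the smallest (0.038628 mol): C 1.000, H 1.999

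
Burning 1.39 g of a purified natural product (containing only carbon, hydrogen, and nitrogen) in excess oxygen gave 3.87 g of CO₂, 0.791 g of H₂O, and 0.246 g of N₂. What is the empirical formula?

mol C = 3.87 g CO₂ ÷ 44.009 g/mol = 0.08794 mol
mol H = 2 × 0.791 g H₂O ÷ 18.015 g/mol = 0.08782 mol
mol N = 2 × 0.246 g N₂ ÷ 28.014 g/mol = 0.01756 mol
Divide by the smallest (0.01756 mol): C 5.007, H 5.000, N 1.000

C5H5N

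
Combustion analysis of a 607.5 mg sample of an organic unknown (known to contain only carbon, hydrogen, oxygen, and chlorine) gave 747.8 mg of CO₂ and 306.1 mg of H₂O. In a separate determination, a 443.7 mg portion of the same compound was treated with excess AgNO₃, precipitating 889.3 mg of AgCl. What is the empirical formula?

C4H8Cl2O

mol C = 0.7478 g CO₂ ÷ 44.009 g/mol = 0.016992 mol
mol H = 2 × 0.3061 g H₂O ÷ 18.015 g/mol = 0.033983 mol
From the AgCl data: mol Cl per gram of compound = (0.8893 ÷ 143.318) ÷ 0.4437 = 0.013985 mol/g, so in the 0.6075 g combustion sample mol Cl = 0.0084958 mol
mass O = 0.6075 − (0.20409 + 0.034255 + 0.30118) = 0.067978 g → mol O = 0.067978 ÷ 15.999 = 0.0042489 mol
Divide by the smallest (0.0042489 mol): C 3.999, H 7.998, Cl 2.000, O 1.000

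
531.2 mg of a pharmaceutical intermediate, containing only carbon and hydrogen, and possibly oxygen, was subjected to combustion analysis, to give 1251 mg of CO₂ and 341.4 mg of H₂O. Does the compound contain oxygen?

mol C = 1.251 g CO₂ ÷ 44.009 g/mol = 0.028426 mol
mol H = 2 × 0.3414 g H₂O ÷ 18.015 g/mol = 0.037902 mol
C and H account for only 0.37963 g of the 0.5312 g sample; the remaining 0.15157 g must be oxygen.

yes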